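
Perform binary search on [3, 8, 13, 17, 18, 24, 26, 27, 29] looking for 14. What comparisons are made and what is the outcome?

Binary search for 14 in [3, 8, 13, 17, 18, 24, 26, 27, 29]:

lo=0, hi=8, mid=4, arr[mid]=18 -> 18 > 14, search left half
lo=0, hi=3, mid=1, arr[mid]=8 -> 8 < 14, search right half
lo=2, hi=3, mid=2, arr[mid]=13 -> 13 < 14, search right half
lo=3, hi=3, mid=3, arr[mid]=17 -> 17 > 14, search left half
lo=3 > hi=2, target 14 not found

Binary search determines that 14 is not in the array after 4 comparisons. The search space was exhausted without finding the target.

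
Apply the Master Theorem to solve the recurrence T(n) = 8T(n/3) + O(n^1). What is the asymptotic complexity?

Master Theorem for T(n) = 8T(n/3) + O(n^1):

a = 8, b = 3, c = 1
log_b(a) = log_3(8) = 1.8928

Case 1: c = 1 < log_3(8) = 1.8928
T(n) = O(n^(log_3 8))

For T(n) = 8T(n/3) + O(n^1): log_3(8) = 1.8928. This is Case 1 of the Master Theorem (c < log_b(a), work dominated by leaves), giving O(n^(log_3 8)).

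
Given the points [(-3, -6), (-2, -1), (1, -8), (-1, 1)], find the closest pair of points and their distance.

Computing all pairwise distances among 4 points:

d((-3, -6), (-2, -1)) = 5.099
d((-3, -6), (1, -8)) = 4.4721
d((-3, -6), (-1, 1)) = 7.2801
d((-2, -1), (1, -8)) = 7.6158
d((-2, -1), (-1, 1)) = 2.2361 <-- minimum
d((1, -8), (-1, 1)) = 9.2195

Closest pair: (-2, -1) and (-1, 1) with distance 2.2361

The closest pair is (-2, -1) and (-1, 1) with Euclidean distance 2.2361. For 4 points, brute-force pairwise comparison is shown above. For large n, the divide-and-conquer algorithm (sort by x, recurse on halves, check the dividing strip) achieves O(n log n).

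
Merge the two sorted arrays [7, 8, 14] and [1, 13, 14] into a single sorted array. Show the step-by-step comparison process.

Merging process:

Compare 7 vs 1: take 1 from right. Merged: [1]
Compare 7 vs 13: take 7 from left. Merged: [1, 7]
Compare 8 vs 13: take 8 from left. Merged: [1, 7, 8]
Compare 14 vs 13: take 13 from right. Merged: [1, 7, 8, 13]
Compare 14 vs 14: take 14 from left. Merged: [1, 7, 8, 13, 14]
Append remaining from right: [14]. Merged: [1, 7, 8, 13, 14, 14]

Final merged array: [1, 7, 8, 13, 14, 14]
Total comparisons: 5

The merged array is [1, 7, 8, 13, 14, 14], requiring 5 comparisons. The merge step runs in O(n) time where n is the total number of elements.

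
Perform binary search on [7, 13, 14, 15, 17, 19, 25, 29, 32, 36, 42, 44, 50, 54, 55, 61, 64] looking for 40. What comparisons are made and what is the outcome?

Binary search for 40 in [7, 13, 14, 15, 17, 19, 25, 29, 32, 36, 42, 44, 50, 54, 55, 61, 64]:

lo=0, hi=16, mid=8, arr[mid]=32 -> 32 < 40, search right half
lo=9, hi=16, mid=12, arr[mid]=50 -> 50 > 40, search left half
lo=9, hi=11, mid=10, arr[mid]=42 -> 42 > 40, search left half
lo=9, hi=9, mid=9, arr[mid]=36 -> 36 < 40, search right half
lo=10 > hi=9, target 40 not found

Binary search determines that 40 is not in the array after 4 comparisons. The search space was exhausted without finding the target.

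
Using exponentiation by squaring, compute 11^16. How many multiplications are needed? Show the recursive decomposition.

Computing 11^16 by squaring (build up from 11^1; each line after the first costs one multiplication):

11^1 = 11
11^2 = (11^1)^2 = 11^2 = 121
11^4 = (11^2)^2 = 121^2 = 14641
11^8 = (11^4)^2 = 14641^2 = 214358881
11^16 = (11^8)^2 = 214358881^2 = 45949729863572161

Result: 45949729863572161
Multiplications needed: 4 (4 lines after 11^1)

11^16 = 45949729863572161. Using exponentiation by squaring, this requires 4 multiplications. The key idea: if the exponent is even, square the half-power; if odd, multiply by the base once.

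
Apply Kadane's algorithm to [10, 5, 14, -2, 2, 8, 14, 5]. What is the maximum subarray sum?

Using Kadane's algorithm on [10, 5, 14, -2, 2, 8, 14, 5]:

Scanning through the array:
Position 1 (value 5): max_ending_here = 15, max_so_far = 15
Position 2 (value 14): max_ending_here = 29, max_so_far = 29
Position 3 (value -2): max_ending_here = 27, max_so_far = 29
Position 4 (value 2): max_ending_here = 29, max_so_far = 29
Position 5 (value 8): max_ending_here = 37, max_so_far = 37
Position 6 (value 14): max_ending_here = 51, max_so_far = 51
Position 7 (value 5): max_ending_here = 56, max_so_far = 56

Maximum subarray: [10, 5, 14, -2, 2, 8, 14, 5]
Maximum sum: 56

The maximum subarray is [10, 5, 14, -2, 2, 8, 14, 5] with sum 56. This subarray runs from index 0 to index 7.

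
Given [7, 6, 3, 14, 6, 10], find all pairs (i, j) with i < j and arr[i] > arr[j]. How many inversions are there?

Finding inversions in [7, 6, 3, 14, 6, 10]:

(0, 1): arr[0]=7 > arr[1]=6
(0, 2): arr[0]=7 > arr[2]=3
(0, 4): arr[0]=7 > arr[4]=6
(1, 2): arr[1]=6 > arr[2]=3
(3, 4): arr[3]=14 > arr[4]=6
(3, 5): arr[3]=14 > arr[5]=10

Total inversions: 6

The array has 6 inversion(s): (0,1), (0,2), (0,4), (1,2), (3,4), (3,5). Each pair (i,j) satisfies i < j and arr[i] > arr[j].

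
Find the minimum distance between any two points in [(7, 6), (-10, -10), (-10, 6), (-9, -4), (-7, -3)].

Computing all pairwise distances among 5 points:

d((7, 6), (-10, -10)) = 23.3452
d((7, 6), (-10, 6)) = 17.0
d((7, 6), (-9, -4)) = 18.868
d((7, 6), (-7, -3)) = 16.6433
d((-10, -10), (-10, 6)) = 16.0
d((-10, -10), (-9, -4)) = 6.0828
d((-10, -10), (-7, -3)) = 7.6158
d((-10, 6), (-9, -4)) = 10.0499
d((-10, 6), (-7, -3)) = 9.4868
d((-9, -4), (-7, -3)) = 2.2361 <-- minimum

Closest pair: (-9, -4) and (-7, -3) with distance 2.2361

The closest pair is (-9, -4) and (-7, -3) with Euclidean distance 2.2361. For 5 points, brute-force pairwise comparison is shown above. For large n, the divide-and-conquer algorithm (sort by x, recurse on halves, check the dividing strip) achieves O(n log n).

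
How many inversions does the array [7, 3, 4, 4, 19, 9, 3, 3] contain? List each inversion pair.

Finding inversions in [7, 3, 4, 4, 19, 9, 3, 3]:

(0, 1): arr[0]=7 > arr[1]=3
(0, 2): arr[0]=7 > arr[2]=4
(0, 3): arr[0]=7 > arr[3]=4
(0, 6): arr[0]=7 > arr[6]=3
(0, 7): arr[0]=7 > arr[7]=3
(2, 6): arr[2]=4 > arr[6]=3
(2, 7): arr[2]=4 > arr[7]=3
(3, 6): arr[3]=4 > arr[6]=3
(3, 7): arr[3]=4 > arr[7]=3
(4, 5): arr[4]=19 > arr[5]=9
(4, 6): arr[4]=19 > arr[6]=3
(4, 7): arr[4]=19 > arr[7]=3
(5, 6): arr[5]=9 > arr[6]=3
(5, 7): arr[5]=9 > arr[7]=3

Total inversions: 14

The array has 14 inversion(s): (0,1), (0,2), (0,3), (0,6), (0,7), (2,6), (2,7), (3,6), (3,7), (4,5), (4,6), (4,7), (5,6), (5,7). Each pair (i,j) satisfies i < j and arr[i] > arr[j].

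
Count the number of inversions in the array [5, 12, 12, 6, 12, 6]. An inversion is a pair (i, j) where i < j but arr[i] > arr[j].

Finding inversions in [5, 12, 12, 6, 12, 6]:

(1, 3): arr[1]=12 > arr[3]=6
(1, 5): arr[1]=12 > arr[5]=6
(2, 3): arr[2]=12 > arr[3]=6
(2, 5): arr[2]=12 > arr[5]=6
(4, 5): arr[4]=12 > arr[5]=6

Total inversions: 5

The array has 5 inversion(s): (1,3), (1,5), (2,3), (2,5), (4,5). Each pair (i,j) satisfies i < j and arr[i] > arr[j].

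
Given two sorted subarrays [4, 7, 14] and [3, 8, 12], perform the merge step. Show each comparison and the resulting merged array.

Merging process:

Compare 4 vs 3: take 3 from right. Merged: [3]
Compare 4 vs 8: take 4 from left. Merged: [3, 4]
Compare 7 vs 8: take 7 from left. Merged: [3, 4, 7]
Compare 14 vs 8: take 8 from right. Merged: [3, 4, 7, 8]
Compare 14 vs 12: take 12 from right. Merged: [3, 4, 7, 8, 12]
Append remaining from left: [14]. Merged: [3, 4, 7, 8, 12, 14]

Final merged array: [3, 4, 7, 8, 12, 14]
Total comparisons: 5

The merged array is [3, 4, 7, 8, 12, 14], requiring 5 comparisons. The merge step runs in O(n) time where n is the total number of elements.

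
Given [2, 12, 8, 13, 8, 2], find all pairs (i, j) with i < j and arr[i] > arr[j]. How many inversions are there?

Finding inversions in [2, 12, 8, 13, 8, 2]:

(1, 2): arr[1]=12 > arr[2]=8
(1, 4): arr[1]=12 > arr[4]=8
(1, 5): arr[1]=12 > arr[5]=2
(2, 5): arr[2]=8 > arr[5]=2
(3, 4): arr[3]=13 > arr[4]=8
(3, 5): arr[3]=13 > arr[5]=2
(4, 5): arr[4]=8 > arr[5]=2

Total inversions: 7

The array has 7 inversion(s): (1,2), (1,4), (1,5), (2,5), (3,4), (3,5), (4,5). Each pair (i,j) satisfies i < j and arr[i] > arr[j].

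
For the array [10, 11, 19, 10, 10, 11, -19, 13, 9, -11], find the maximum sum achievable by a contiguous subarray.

Using Kadane's algorithm on [10, 11, 19, 10, 10, 11, -19, 13, 9, -11]:

Scanning through the array:
Position 1 (value 11): max_ending_here = 21, max_so_far = 21
Position 2 (value 19): max_ending_here = 40, max_so_far = 40
Position 3 (value 10): max_ending_here = 50, max_so_far = 50
Position 4 (value 10): max_ending_here = 60, max_so_far = 60
Position 5 (value 11): max_ending_here = 71, max_so_far = 71
Position 6 (value -19): max_ending_here = 52, max_so_far = 71
Position 7 (value 13): max_ending_here = 65, max_so_far = 71
Position 8 (value 9): max_ending_here = 74, max_so_far = 74
Position 9 (value -11): max_ending_here = 63, max_so_far = 74

Maximum subarray: [10, 11, 19, 10, 10, 11, -19, 13, 9]
Maximum sum: 74

The maximum subarray is [10, 11, 19, 10, 10, 11, -19, 13, 9] with sum 74. This subarray runs from index 0 to index 8.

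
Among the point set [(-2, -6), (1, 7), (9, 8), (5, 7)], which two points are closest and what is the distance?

Computing all pairwise distances among 4 points:

d((-2, -6), (1, 7)) = 13.3417
d((-2, -6), (9, 8)) = 17.8045
d((-2, -6), (5, 7)) = 14.7648
d((1, 7), (9, 8)) = 8.0623
d((1, 7), (5, 7)) = 4.0 <-- minimum
d((9, 8), (5, 7)) = 4.1231

Closest pair: (1, 7) and (5, 7) with distance 4.0

The closest pair is (1, 7) and (5, 7) with Euclidean distance 4.0. For 4 points, brute-force pairwise comparison is shown above. For large n, the divide-and-conquer algorithm (sort by x, recurse on halves, check the dividing strip) achieves O(n log n).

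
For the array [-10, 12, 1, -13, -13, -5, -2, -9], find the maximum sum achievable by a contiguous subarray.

Using Kadane's algorithm on [-10, 12, 1, -13, -13, -5, -2, -9]:

Scanning through the array:
Position 1 (value 12): max_ending_here = 12, max_so_far = 12
Position 2 (value 1): max_ending_here = 13, max_so_far = 13
Position 3 (value -13): max_ending_here = 0, max_so_far = 13
Position 4 (value -13): max_ending_here = -13, max_so_far = 13
Position 5 (value -5): max_ending_here = -5, max_so_far = 13
Position 6 (value -2): max_ending_here = -2, max_so_far = 13
Position 7 (value -9): max_ending_here = -9, max_so_far = 13

Maximum subarray: [12, 1]
Maximum sum: 13

The maximum subarray is [12, 1] with sum 13. This subarray runs from index 1 to index 2.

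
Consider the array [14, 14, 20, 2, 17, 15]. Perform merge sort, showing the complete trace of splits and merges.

Merge sort trace:

Split: [14, 14, 20, 2, 17, 15] -> [14, 14, 20] and [2, 17, 15]
  Split: [14, 14, 20] -> [14] and [14, 20]
    Split: [14, 20] -> [14] and [20]
    Merge: [14] + [20] -> [14, 20]
  Merge: [14] + [14, 20] -> [14, 14, 20]
  Split: [2, 17, 15] -> [2] and [17, 15]
    Split: [17, 15] -> [17] and [15]
    Merge: [17] + [15] -> [15, 17]
  Merge: [2] + [15, 17] -> [2, 15, 17]
Merge: [14, 14, 20] + [2, 15, 17] -> [2, 14, 14, 15, 17, 20]

Final sorted array: [2, 14, 14, 15, 17, 20]

The merge sort proceeds by recursively splitting the array and merging sorted halves.
After all merges, the sorted array is [2, 14, 14, 15, 17, 20].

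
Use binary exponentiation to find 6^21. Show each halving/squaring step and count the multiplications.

Computing 6^21 by squaring (build up from 6^1; each line after the first costs one multiplication):

6^1 = 6
6^2 = (6^1)^2 = 6^2 = 36
6^4 = (6^2)^2 = 36^2 = 1296
6^5 = 6 * 6^4 = 6 * 1296 = 7776
6^10 = (6^5)^2 = 7776^2 = 60466176
6^20 = (6^10)^2 = 60466176^2 = 3656158440062976
6^21 = 6 * 6^20 = 6 * 3656158440062976 = 21936950640377856

Result: 21936950640377856
Multiplications needed: 6 (6 lines after 6^1)

6^21 = 21936950640377856. Using exponentiation by squaring, this requires 6 multiplications. The key idea: if the exponent is even, square the half-power; if odd, multiply by the base once.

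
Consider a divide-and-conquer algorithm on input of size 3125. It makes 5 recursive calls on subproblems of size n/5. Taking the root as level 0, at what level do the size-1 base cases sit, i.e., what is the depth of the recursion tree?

For divide and conquer with division factor 5:

Problem sizes at each level:
Level 0: 3125
Level 1: 625
Level 2: 125
Level 3: 25
Level 4: 5
Level 5: 1

The root is level 0 and the size-1 base case is level 5 (the tree spans levels 0 through 5, i.e. 6 levels counting the root), so the depth is the number of divisions: log_5(3125) = 5

The recursion tree depth is log_5(3125) = 5. At each level, the problem size is divided by 5, so it takes 5 divisions to reduce to a base case of size 1. The algorithm makes 5 recursive calls at each level.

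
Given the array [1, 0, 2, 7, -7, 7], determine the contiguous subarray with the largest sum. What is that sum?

Using Kadane's algorithm on [1, 0, 2, 7, -7, 7]:

Scanning through the array:
Position 1 (value 0): max_ending_here = 1, max_so_far = 1
Position 2 (value 2): max_ending_here = 3, max_so_far = 3
Position 3 (value 7): max_ending_here = 10, max_so_far = 10
Position 4 (value -7): max_ending_here = 3, max_so_far = 10
Position 5 (value 7): max_ending_here = 10, max_so_far = 10

Maximum subarray: [1, 0, 2, 7]
Maximum sum: 10

The maximum subarray is [1, 0, 2, 7] with sum 10. This subarray runs from index 0 to index 3.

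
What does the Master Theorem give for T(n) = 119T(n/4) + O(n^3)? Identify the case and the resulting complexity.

Master Theorem for T(n) = 119T(n/4) + O(n^3):

a = 119, b = 4, c = 3
log_b(a) = log_4(119) = 3.4474

Case 1: c = 3 < log_4(119) = 3.4474
T(n) = O(n^(log_4 119))

For T(n) = 119T(n/4) + O(n^3): log_4(119) = 3.4474. This is Case 1 of the Master Theorem (c < log_b(a), work dominated by leaves), giving O(n^(log_4 119)).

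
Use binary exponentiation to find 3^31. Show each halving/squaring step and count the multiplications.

Computing 3^31 by squaring (build up from 3^1; each line after the first costs one multiplication):

3^1 = 3
3^2 = (3^1)^2 = 3^2 = 9
3^3 = 3 * 3^2 = 3 * 9 = 27
3^6 = (3^3)^2 = 27^2 = 729
3^7 = 3 * 3^6 = 3 * 729 = 2187
3^14 = (3^7)^2 = 2187^2 = 4782969
3^15 = 3 * 3^14 = 3 * 4782969 = 14348907
3^30 = (3^15)^2 = 14348907^2 = 205891132094649
3^31 = 3 * 3^30 = 3 * 205891132094649 = 617673396283947

Result: 617673396283947
Multiplications needed: 8 (8 lines after 3^1)

3^31 = 617673396283947. Using exponentiation by squaring, this requires 8 multiplications. The key idea: if the exponent is even, square the half-power; if odd, multiply by the base once.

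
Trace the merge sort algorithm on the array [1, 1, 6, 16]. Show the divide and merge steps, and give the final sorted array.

Merge sort trace:

Split: [1, 1, 6, 16] -> [1, 1] and [6, 16]
  Split: [1, 1] -> [1] and [1]
  Merge: [1] + [1] -> [1, 1]
  Split: [6, 16] -> [6] and [16]
  Merge: [6] + [16] -> [6, 16]
Merge: [1, 1] + [6, 16] -> [1, 1, 6, 16]

Final sorted array: [1, 1, 6, 16]

The merge sort proceeds by recursively splitting the array and merging sorted halves.
After all merges, the sorted array is [1, 1, 6, 16].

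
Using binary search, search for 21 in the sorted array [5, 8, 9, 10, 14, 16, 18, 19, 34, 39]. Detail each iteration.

Binary search for 21 in [5, 8, 9, 10, 14, 16, 18, 19, 34, 39]:

lo=0, hi=9, mid=4, arr[mid]=14 -> 14 < 21, search right half
lo=5, hi=9, mid=7, arr[mid]=19 -> 19 < 21, search right half
lo=8, hi=9, mid=8, arr[mid]=34 -> 34 > 21, search left half
lo=8 > hi=7, target 21 not found

Binary search determines that 21 is not in the array after 3 comparisons. The search space was exhausted without finding the target.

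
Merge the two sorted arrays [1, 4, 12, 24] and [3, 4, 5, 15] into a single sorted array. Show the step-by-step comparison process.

Merging process:

Compare 1 vs 3: take 1 from left. Merged: [1]
Compare 4 vs 3: take 3 from right. Merged: [1, 3]
Compare 4 vs 4: take 4 from left. Merged: [1, 3, 4]
Compare 12 vs 4: take 4 from right. Merged: [1, 3, 4, 4]
Compare 12 vs 5: take 5 from right. Merged: [1, 3, 4, 4, 5]
Compare 12 vs 15: take 12 from left. Merged: [1, 3, 4, 4, 5, 12]
Compare 24 vs 15: take 15 from right. Merged: [1, 3, 4, 4, 5, 12, 15]
Append remaining from left: [24]. Merged: [1, 3, 4, 4, 5, 12, 15, 24]

Final merged array: [1, 3, 4, 4, 5, 12, 15, 24]
Total comparisons: 7

The merged array is [1, 3, 4, 4, 5, 12, 15, 24], requiring 7 comparisons. The merge step runs in O(n) time where n is the total number of elements.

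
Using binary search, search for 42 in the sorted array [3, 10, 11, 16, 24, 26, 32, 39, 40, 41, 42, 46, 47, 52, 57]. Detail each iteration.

Binary search for 42 in [3, 10, 11, 16, 24, 26, 32, 39, 40, 41, 42, 46, 47, 52, 57]:

lo=0, hi=14, mid=7, arr[mid]=39 -> 39 < 42, search right half
lo=8, hi=14, mid=11, arr[mid]=46 -> 46 > 42, search left half
lo=8, hi=10, mid=9, arr[mid]=41 -> 41 < 42, search right half
lo=10, hi=10, mid=10, arr[mid]=42 -> Found target at index 10!

Binary search finds 42 at index 10 after 4 comparisons. The search repeatedly halves the search space by comparing with the middle element.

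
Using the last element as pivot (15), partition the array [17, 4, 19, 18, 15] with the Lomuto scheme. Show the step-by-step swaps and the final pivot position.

Lomuto partition with pivot = 15:

Initial array: [17, 4, 19, 18, 15]

arr[0]=17 > 15: no swap
arr[1]=4 <= 15: swap with position 0, array becomes [4, 17, 19, 18, 15]
arr[2]=19 > 15: no swap
arr[3]=18 > 15: no swap

Place pivot at position 1: [4, 15, 19, 18, 17]
Pivot position: 1

After partitioning with pivot 15, the array becomes [4, 15, 19, 18, 17]. The pivot is placed at index 1. All elements to the left of the pivot are <= 15, and all elements to the right are > 15.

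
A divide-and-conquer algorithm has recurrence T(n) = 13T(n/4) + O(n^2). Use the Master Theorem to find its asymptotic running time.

Master Theorem for T(n) = 13T(n/4) + O(n^2):

a = 13, b = 4, c = 2
log_b(a) = log_4(13) = 1.8502

Case 3: c = 2 > log_4(13) = 1.8502
T(n) = O(n^2) = O(n^2)

For T(n) = 13T(n/4) + O(n^2): log_4(13) = 1.8502. This is Case 3 of the Master Theorem (c > log_b(a), work dominated by root), giving O(n^2).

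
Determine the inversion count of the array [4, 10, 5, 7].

Finding inversions in [4, 10, 5, 7]:

(1, 2): arr[1]=10 > arr[2]=5
(1, 3): arr[1]=10 > arr[3]=7

Total inversions: 2

The array has 2 inversion(s): (1,2), (1,3). Each pair (i,j) satisfies i < j and arr[i] > arr[j].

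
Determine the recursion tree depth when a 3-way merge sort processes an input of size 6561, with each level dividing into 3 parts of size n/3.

For divide and conquer with division factor 3:

Problem sizes at each level:
Level 0: 6561
Level 1: 2187
Level 2: 729
Level 3: 243
Level 4: 81
Level 5: 27
Level 6: 9
Level 7: 3
Level 8: 1

The root is level 0 and the size-1 base case is level 8 (the tree spans levels 0 through 8, i.e. 9 levels counting the root), so the depth is the number of divisions: log_3(6561) = 8

The recursion tree depth is log_3(6561) = 8. At each level, the problem size is divided by 3, so it takes 8 divisions to reduce to a base case of size 1. The algorithm makes 3 recursive calls at each level.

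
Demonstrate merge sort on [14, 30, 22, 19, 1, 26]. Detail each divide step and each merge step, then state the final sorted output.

Merge sort trace:

Split: [14, 30, 22, 19, 1, 26] -> [14, 30, 22] and [19, 1, 26]
  Split: [14, 30, 22] -> [14] and [30, 22]
    Split: [30, 22] -> [30] and [22]
    Merge: [30] + [22] -> [22, 30]
  Merge: [14] + [22, 30] -> [14, 22, 30]
  Split: [19, 1, 26] -> [19] and [1, 26]
    Split: [1, 26] -> [1] and [26]
    Merge: [1] + [26] -> [1, 26]
  Merge: [19] + [1, 26] -> [1, 19, 26]
Merge: [14, 22, 30] + [1, 19, 26] -> [1, 14, 19, 22, 26, 30]

Final sorted array: [1, 14, 19, 22, 26, 30]

The merge sort proceeds by recursively splitting the array and merging sorted halves.
After all merges, the sorted array is [1, 14, 19, 22, 26, 30].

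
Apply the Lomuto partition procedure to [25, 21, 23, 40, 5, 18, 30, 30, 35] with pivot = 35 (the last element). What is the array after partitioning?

Lomuto partition with pivot = 35:

Initial array: [25, 21, 23, 40, 5, 18, 30, 30, 35]

arr[0]=25 <= 35: swap with position 0, array becomes [25, 21, 23, 40, 5, 18, 30, 30, 35]
arr[1]=21 <= 35: swap with position 1, array becomes [25, 21, 23, 40, 5, 18, 30, 30, 35]
arr[2]=23 <= 35: swap with position 2, array becomes [25, 21, 23, 40, 5, 18, 30, 30, 35]
arr[3]=40 > 35: no swap
arr[4]=5 <= 35: swap with position 3, array becomes [25, 21, 23, 5, 40, 18, 30, 30, 35]
arr[5]=18 <= 35: swap with position 4, array becomes [25, 21, 23, 5, 18, 40, 30, 30, 35]
arr[6]=30 <= 35: swap with position 5, array becomes [25, 21, 23, 5, 18, 30, 40, 30, 35]
arr[7]=30 <= 35: swap with position 6, array becomes [25, 21, 23, 5, 18, 30, 30, 40, 35]

Place pivot at position 7: [25, 21, 23, 5, 18, 30, 30, 35, 40]
Pivot position: 7

After partitioning with pivot 35, the array becomes [25, 21, 23, 5, 18, 30, 30, 35, 40]. The pivot is placed at index 7. All elements to the left of the pivot are <= 35, and all elements to the right are > 35.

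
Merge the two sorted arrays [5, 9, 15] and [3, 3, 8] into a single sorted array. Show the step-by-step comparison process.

Merging process:

Compare 5 vs 3: take 3 from right. Merged: [3]
Compare 5 vs 3: take 3 from right. Merged: [3, 3]
Compare 5 vs 8: take 5 from left. Merged: [3, 3, 5]
Compare 9 vs 8: take 8 from right. Merged: [3, 3, 5, 8]
Append remaining from left: [9, 15]. Merged: [3, 3, 5, 8, 9, 15]

Final merged array: [3, 3, 5, 8, 9, 15]
Total comparisons: 4

The merged array is [3, 3, 5, 8, 9, 15], requiring 4 comparisons. The merge step runs in O(n) time where n is the total number of elements.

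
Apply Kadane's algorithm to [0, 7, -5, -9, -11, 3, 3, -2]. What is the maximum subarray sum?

Using Kadane's algorithm on [0, 7, -5, -9, -11, 3, 3, -2]:

Scanning through the array:
Position 1 (value 7): max_ending_here = 7, max_so_far = 7
Position 2 (value -5): max_ending_here = 2, max_so_far = 7
Position 3 (value -9): max_ending_here = -7, max_so_far = 7
Position 4 (value -11): max_ending_here = -11, max_so_far = 7
Position 5 (value 3): max_ending_here = 3, max_so_far = 7
Position 6 (value 3): max_ending_here = 6, max_so_far = 7
Position 7 (value -2): max_ending_here = 4, max_so_far = 7

Maximum subarray: [0, 7]
Maximum sum: 7

The maximum subarray is [0, 7] with sum 7. This subarray runs from index 0 to index 1.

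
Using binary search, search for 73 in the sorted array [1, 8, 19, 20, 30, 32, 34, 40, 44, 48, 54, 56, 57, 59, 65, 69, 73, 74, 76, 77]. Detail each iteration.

Binary search for 73 in [1, 8, 19, 20, 30, 32, 34, 40, 44, 48, 54, 56, 57, 59, 65, 69, 73, 74, 76, 77]:

lo=0, hi=19, mid=9, arr[mid]=48 -> 48 < 73, search right half
lo=10, hi=19, mid=14, arr[mid]=65 -> 65 < 73, search right half
lo=15, hi=19, mid=17, arr[mid]=74 -> 74 > 73, search left half
lo=15, hi=16, mid=15, arr[mid]=69 -> 69 < 73, search right half
lo=16, hi=16, mid=16, arr[mid]=73 -> Found target at index 16!

Binary search finds 73 at index 16 after 5 comparisons. The search repeatedly halves the search space by comparing with the middle element.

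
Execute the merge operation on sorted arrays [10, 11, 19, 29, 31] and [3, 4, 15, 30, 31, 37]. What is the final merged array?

Merging process:

Compare 10 vs 3: take 3 from right. Merged: [3]
Compare 10 vs 4: take 4 from right. Merged: [3, 4]
Compare 10 vs 15: take 10 from left. Merged: [3, 4, 10]
Compare 11 vs 15: take 11 from left. Merged: [3, 4, 10, 11]
Compare 19 vs 15: take 15 from right. Merged: [3, 4, 10, 11, 15]
Compare 19 vs 30: take 19 from left. Merged: [3, 4, 10, 11, 15, 19]
Compare 29 vs 30: take 29 from left. Merged: [3, 4, 10, 11, 15, 19, 29]
Compare 31 vs 30: take 30 from right. Merged: [3, 4, 10, 11, 15, 19, 29, 30]
Compare 31 vs 31: take 31 from left. Merged: [3, 4, 10, 11, 15, 19, 29, 30, 31]
Append remaining from right: [31, 37]. Merged: [3, 4, 10, 11, 15, 19, 29, 30, 31, 31, 37]

Final merged array: [3, 4, 10, 11, 15, 19, 29, 30, 31, 31, 37]
Total comparisons: 9

The merged array is [3, 4, 10, 11, 15, 19, 29, 30, 31, 31, 37], requiring 9 comparisons. The merge step runs in O(n) time where n is the total number of elements.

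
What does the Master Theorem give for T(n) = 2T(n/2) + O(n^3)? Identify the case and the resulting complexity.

Master Theorem for T(n) = 2T(n/2) + O(n^3):

a = 2, b = 2, c = 3
log_b(a) = log_2(2) = 1.0000

Case 3: c = 3 > log_2(2) = 1.0000
T(n) = O(n^3) = O(n^3)

For T(n) = 2T(n/2) + O(n^3): log_2(2) = 1.0000. This is Case 3 of the Master Theorem (c > log_b(a), work dominated by root), giving O(n^3).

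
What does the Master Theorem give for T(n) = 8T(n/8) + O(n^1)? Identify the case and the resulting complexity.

Master Theorem for T(n) = 8T(n/8) + O(n^1):

a = 8, b = 8, c = 1
log_b(a) = log_8(8) = 1.0000

Case 2: c = 1 = log_8(8) = 1.0000
T(n) = O(n^1 log n) = O(n log n)

For T(n) = 8T(n/8) + O(n^1): log_8(8) = 1.0000. This is Case 2 of the Master Theorem (c = log_b(a), equal work at all levels), giving O(n log n).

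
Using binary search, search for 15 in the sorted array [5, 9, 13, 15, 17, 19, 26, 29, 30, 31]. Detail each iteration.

Binary search for 15 in [5, 9, 13, 15, 17, 19, 26, 29, 30, 31]:

lo=0, hi=9, mid=4, arr[mid]=17 -> 17 > 15, search left half
lo=0, hi=3, mid=1, arr[mid]=9 -> 9 < 15, search right half
lo=2, hi=3, mid=2, arr[mid]=13 -> 13 < 15, search right half
lo=3, hi=3, mid=3, arr[mid]=15 -> Found target at index 3!

Binary search finds 15 at index 3 after 4 comparisons. The search repeatedly halves the search space by comparing with the middle element.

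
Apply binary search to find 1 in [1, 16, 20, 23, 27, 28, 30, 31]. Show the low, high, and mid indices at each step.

Binary search for 1 in [1, 16, 20, 23, 27, 28, 30, 31]:

lo=0, hi=7, mid=3, arr[mid]=23 -> 23 > 1, search left half
lo=0, hi=2, mid=1, arr[mid]=16 -> 16 > 1, search left half
lo=0, hi=0, mid=0, arr[mid]=1 -> Found target at index 0!

Binary search finds 1 at index 0 after 3 comparisons. The search repeatedly halves the search space by comparing with the middle element.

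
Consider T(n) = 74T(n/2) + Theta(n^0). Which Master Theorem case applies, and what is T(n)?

Master Theorem for T(n) = 74T(n/2) + O(n^0):

a = 74, b = 2, c = 0
log_b(a) = log_2(74) = 6.2095

Case 1: c = 0 < log_2(74) = 6.2095
T(n) = O(n^(log_2 74))

For T(n) = 74T(n/2) + O(n^0): log_2(74) = 6.2095. This is Case 1 of the Master Theorem (c < log_b(a), work dominated by leaves), giving O(n^(log_2 74)).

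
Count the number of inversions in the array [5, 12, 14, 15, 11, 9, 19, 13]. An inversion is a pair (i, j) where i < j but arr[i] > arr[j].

Finding inversions in [5, 12, 14, 15, 11, 9, 19, 13]:

(1, 4): arr[1]=12 > arr[4]=11
(1, 5): arr[1]=12 > arr[5]=9
(2, 4): arr[2]=14 > arr[4]=11
(2, 5): arr[2]=14 > arr[5]=9
(2, 7): arr[2]=14 > arr[7]=13
(3, 4): arr[3]=15 > arr[4]=11
(3, 5): arr[3]=15 > arr[5]=9
(3, 7): arr[3]=15 > arr[7]=13
(4, 5): arr[4]=11 > arr[5]=9
(6, 7): arr[6]=19 > arr[7]=13

Total inversions: 10

The array has 10 inversion(s): (1,4), (1,5), (2,4), (2,5), (2,7), (3,4), (3,5), (3,7), (4,5), (6,7). Each pair (i,j) satisfies i < j and arr[i] > arr[j].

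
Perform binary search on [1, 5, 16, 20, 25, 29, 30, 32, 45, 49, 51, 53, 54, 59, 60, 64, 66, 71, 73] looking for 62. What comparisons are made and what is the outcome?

Binary search for 62 in [1, 5, 16, 20, 25, 29, 30, 32, 45, 49, 51, 53, 54, 59, 60, 64, 66, 71, 73]:

lo=0, hi=18, mid=9, arr[mid]=49 -> 49 < 62, search right half
lo=10, hi=18, mid=14, arr[mid]=60 -> 60 < 62, search right half
lo=15, hi=18, mid=16, arr[mid]=66 -> 66 > 62, search left half
lo=15, hi=15, mid=15, arr[mid]=64 -> 64 > 62, search left half
lo=15 > hi=14, target 62 not found

Binary search determines that 62 is not in the array after 4 comparisons. The search space was exhausted without finding the target.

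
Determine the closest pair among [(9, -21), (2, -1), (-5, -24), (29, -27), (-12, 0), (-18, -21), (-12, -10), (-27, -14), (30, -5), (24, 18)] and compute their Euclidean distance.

Computing all pairwise distances among 10 points:

d((9, -21), (2, -1)) = 21.1896
d((9, -21), (-5, -24)) = 14.3178
d((9, -21), (29, -27)) = 20.8806
d((9, -21), (-12, 0)) = 29.6985
d((9, -21), (-18, -21)) = 27.0
d((9, -21), (-12, -10)) = 23.7065
d((9, -21), (-27, -14)) = 36.6742
d((9, -21), (30, -5)) = 26.4008
d((9, -21), (24, 18)) = 41.7852
d((2, -1), (-5, -24)) = 24.0416
d((2, -1), (29, -27)) = 37.4833
d((2, -1), (-12, 0)) = 14.0357
d((2, -1), (-18, -21)) = 28.2843
d((2, -1), (-12, -10)) = 16.6433
d((2, -1), (-27, -14)) = 31.7805
d((2, -1), (30, -5)) = 28.2843
d((2, -1), (24, 18)) = 29.0689
d((-5, -24), (29, -27)) = 34.1321
d((-5, -24), (-12, 0)) = 25.0
d((-5, -24), (-18, -21)) = 13.3417
d((-5, -24), (-12, -10)) = 15.6525
d((-5, -24), (-27, -14)) = 24.1661
d((-5, -24), (30, -5)) = 39.8246
d((-5, -24), (24, 18)) = 51.0392
d((29, -27), (-12, 0)) = 49.0918
d((29, -27), (-18, -21)) = 47.3814
d((29, -27), (-12, -10)) = 44.3847
d((29, -27), (-27, -14)) = 57.4891
d((29, -27), (30, -5)) = 22.0227
d((29, -27), (24, 18)) = 45.2769
d((-12, 0), (-18, -21)) = 21.8403
d((-12, 0), (-12, -10)) = 10.0 <-- minimum
d((-12, 0), (-27, -14)) = 20.5183
d((-12, 0), (30, -5)) = 42.2966
d((-12, 0), (24, 18)) = 40.2492
d((-18, -21), (-12, -10)) = 12.53
d((-18, -21), (-27, -14)) = 11.4018
d((-18, -21), (30, -5)) = 50.5964
d((-18, -21), (24, 18)) = 57.3149
d((-12, -10), (-27, -14)) = 15.5242
d((-12, -10), (30, -5)) = 42.2966
d((-12, -10), (24, 18)) = 45.607
d((-27, -14), (30, -5)) = 57.7062
d((-27, -14), (24, 18)) = 60.208
d((30, -5), (24, 18)) = 23.7697

Closest pair: (-12, 0) and (-12, -10) with distance 10.0

The closest pair is (-12, 0) and (-12, -10) with Euclidean distance 10.0. For 10 points, brute-force pairwise comparison is shown above. For large n, the divide-and-conquer algorithm (sort by x, recurse on halves, check the dividing strip) achieves O(n log n).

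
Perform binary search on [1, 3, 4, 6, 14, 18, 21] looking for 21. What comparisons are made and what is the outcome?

Binary search for 21 in [1, 3, 4, 6, 14, 18, 21]:

lo=0, hi=6, mid=3, arr[mid]=6 -> 6 < 21, search right half
lo=4, hi=6, mid=5, arr[mid]=18 -> 18 < 21, search right half
lo=6, hi=6, mid=6, arr[mid]=21 -> Found target at index 6!

Binary search finds 21 at index 6 after 3 comparisons. The search repeatedly halves the search space by comparing with the middle element.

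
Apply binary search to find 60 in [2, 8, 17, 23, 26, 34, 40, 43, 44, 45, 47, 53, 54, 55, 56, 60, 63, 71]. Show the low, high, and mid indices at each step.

Binary search for 60 in [2, 8, 17, 23, 26, 34, 40, 43, 44, 45, 47, 53, 54, 55, 56, 60, 63, 71]:

lo=0, hi=17, mid=8, arr[mid]=44 -> 44 < 60, search right half
lo=9, hi=17, mid=13, arr[mid]=55 -> 55 < 60, search right half
lo=14, hi=17, mid=15, arr[mid]=60 -> Found target at index 15!

Binary search finds 60 at index 15 after 3 comparisons. The search repeatedly halves the search space by comparing with the middle element.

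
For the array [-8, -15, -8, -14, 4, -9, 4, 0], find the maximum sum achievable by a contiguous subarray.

Using Kadane's algorithm on [-8, -15, -8, -14, 4, -9, 4, 0]:

Scanning through the array:
Position 1 (value -15): max_ending_here = -15, max_so_far = -8
Position 2 (value -8): max_ending_here = -8, max_so_far = -8
Position 3 (value -14): max_ending_here = -14, max_so_far = -8
Position 4 (value 4): max_ending_here = 4, max_so_far = 4
Position 5 (value -9): max_ending_here = -5, max_so_far = 4
Position 6 (value 4): max_ending_here = 4, max_so_far = 4
Position 7 (value 0): max_ending_here = 4, max_so_far = 4

Maximum subarray: [4]
Maximum sum: 4

The maximum subarray is [4] with sum 4. This subarray runs from index 4 to index 4.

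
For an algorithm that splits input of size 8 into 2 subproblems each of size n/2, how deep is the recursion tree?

For divide and conquer with division factor 2:

Problem sizes at each level:
Level 0: 8
Level 1: 4
Level 2: 2
Level 3: 1

The root is level 0 and the size-1 base case is level 3 (the tree spans levels 0 through 3, i.e. 4 levels counting the root), so the depth is the number of divisions: log_2(8) = 3

The recursion tree depth is log_2(8) = 3. At each level, the problem size is divided by 2, so it takes 3 divisions to reduce to a base case of size 1. The algorithm makes 2 recursive calls at each level.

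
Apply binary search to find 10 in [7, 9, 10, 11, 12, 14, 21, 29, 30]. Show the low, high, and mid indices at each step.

Binary search for 10 in [7, 9, 10, 11, 12, 14, 21, 29, 30]:

lo=0, hi=8, mid=4, arr[mid]=12 -> 12 > 10, search left half
lo=0, hi=3, mid=1, arr[mid]=9 -> 9 < 10, search right half
lo=2, hi=3, mid=2, arr[mid]=10 -> Found target at index 2!

Binary search finds 10 at index 2 after 3 comparisons. The search repeatedly halves the search space by comparing with the middle element.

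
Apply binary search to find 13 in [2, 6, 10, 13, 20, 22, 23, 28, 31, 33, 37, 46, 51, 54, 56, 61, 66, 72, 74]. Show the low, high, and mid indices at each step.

Binary search for 13 in [2, 6, 10, 13, 20, 22, 23, 28, 31, 33, 37, 46, 51, 54, 56, 61, 66, 72, 74]:

lo=0, hi=18, mid=9, arr[mid]=33 -> 33 > 13, search left half
lo=0, hi=8, mid=4, arr[mid]=20 -> 20 > 13, search left half
lo=0, hi=3, mid=1, arr[mid]=6 -> 6 < 13, search right half
lo=2, hi=3, mid=2, arr[mid]=10 -> 10 < 13, search right half
lo=3, hi=3, mid=3, arr[mid]=13 -> Found target at index 3!

Binary search finds 13 at index 3 after 5 comparisons. The search repeatedly halves the search space by comparing with the middle element.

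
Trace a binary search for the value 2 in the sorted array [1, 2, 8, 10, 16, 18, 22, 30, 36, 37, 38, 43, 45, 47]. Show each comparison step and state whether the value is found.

Binary search for 2 in [1, 2, 8, 10, 16, 18, 22, 30, 36, 37, 38, 43, 45, 47]:

lo=0, hi=13, mid=6, arr[mid]=22 -> 22 > 2, search left half
lo=0, hi=5, mid=2, arr[mid]=8 -> 8 > 2, search left half
lo=0, hi=1, mid=0, arr[mid]=1 -> 1 < 2, search right half
lo=1, hi=1, mid=1, arr[mid]=2 -> Found target at index 1!

Binary search finds 2 at index 1 after 4 comparisons. The search repeatedly halves the search space by comparing with the middle element.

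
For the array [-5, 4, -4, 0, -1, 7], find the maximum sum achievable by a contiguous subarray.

Using Kadane's algorithm on [-5, 4, -4, 0, -1, 7]:

Scanning through the array:
Position 1 (value 4): max_ending_here = 4, max_so_far = 4
Position 2 (value -4): max_ending_here = 0, max_so_far = 4
Position 3 (value 0): max_ending_here = 0, max_so_far = 4
Position 4 (value -1): max_ending_here = -1, max_so_far = 4
Position 5 (value 7): max_ending_here = 7, max_so_far = 7

Maximum subarray: [7]
Maximum sum: 7

The maximum subarray is [7] with sum 7. This subarray runs from index 5 to index 5.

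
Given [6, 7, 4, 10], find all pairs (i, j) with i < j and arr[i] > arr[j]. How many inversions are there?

Finding inversions in [6, 7, 4, 10]:

(0, 2): arr[0]=6 > arr[2]=4
(1, 2): arr[1]=7 > arr[2]=4

Total inversions: 2

The array has 2 inversion(s): (0,2), (1,2). Each pair (i,j) satisfies i < j and arr[i] > arr[j].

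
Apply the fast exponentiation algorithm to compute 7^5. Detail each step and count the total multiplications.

Computing 7^5 by squaring (build up from 7^1; each line after the first costs one multiplication):

7^1 = 7
7^2 = (7^1)^2 = 7^2 = 49
7^4 = (7^2)^2 = 49^2 = 2401
7^5 = 7 * 7^4 = 7 * 2401 = 16807

Result: 16807
Multiplications needed: 3 (3 lines after 7^1)

7^5 = 16807. Using exponentiation by squaring, this requires 3 multiplications. The key idea: if the exponent is even, square the half-power; if odd, multiply by the base once.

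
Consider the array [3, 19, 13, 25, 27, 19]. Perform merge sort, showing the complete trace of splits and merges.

Merge sort trace:

Split: [3, 19, 13, 25, 27, 19] -> [3, 19, 13] and [25, 27, 19]
  Split: [3, 19, 13] -> [3] and [19, 13]
    Split: [19, 13] -> [19] and [13]
    Merge: [19] + [13] -> [13, 19]
  Merge: [3] + [13, 19] -> [3, 13, 19]
  Split: [25, 27, 19] -> [25] and [27, 19]
    Split: [27, 19] -> [27] and [19]
    Merge: [27] + [19] -> [19, 27]
  Merge: [25] + [19, 27] -> [19, 25, 27]
Merge: [3, 13, 19] + [19, 25, 27] -> [3, 13, 19, 19, 25, 27]

Final sorted array: [3, 13, 19, 19, 25, 27]

The merge sort proceeds by recursively splitting the array and merging sorted halves.
After all merges, the sorted array is [3, 13, 19, 19, 25, 27].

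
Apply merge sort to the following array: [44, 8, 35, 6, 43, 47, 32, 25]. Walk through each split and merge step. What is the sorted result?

Merge sort trace:

Split: [44, 8, 35, 6, 43, 47, 32, 25] -> [44, 8, 35, 6] and [43, 47, 32, 25]
  Split: [44, 8, 35, 6] -> [44, 8] and [35, 6]
    Split: [44, 8] -> [44] and [8]
    Merge: [44] + [8] -> [8, 44]
    Split: [35, 6] -> [35] and [6]
    Merge: [35] + [6] -> [6, 35]
  Merge: [8, 44] + [6, 35] -> [6, 8, 35, 44]
  Split: [43, 47, 32, 25] -> [43, 47] and [32, 25]
    Split: [43, 47] -> [43] and [47]
    Merge: [43] + [47] -> [43, 47]
    Split: [32, 25] -> [32] and [25]
    Merge: [32] + [25] -> [25, 32]
  Merge: [43, 47] + [25, 32] -> [25, 32, 43, 47]
Merge: [6, 8, 35, 44] + [25, 32, 43, 47] -> [6, 8, 25, 32, 35, 43, 44, 47]

Final sorted array: [6, 8, 25, 32, 35, 43, 44, 47]

The merge sort proceeds by recursively splitting the array and merging sorted halves.
After all merges, the sorted array is [6, 8, 25, 32, 35, 43, 44, 47].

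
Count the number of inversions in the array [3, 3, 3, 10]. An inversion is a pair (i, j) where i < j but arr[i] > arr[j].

Finding inversions in [3, 3, 3, 10]:


Total inversions: 0

The array has 0 inversions. It is already sorted.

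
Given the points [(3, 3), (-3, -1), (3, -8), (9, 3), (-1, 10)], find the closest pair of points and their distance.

Computing all pairwise distances among 5 points:

d((3, 3), (-3, -1)) = 7.2111
d((3, 3), (3, -8)) = 11.0
d((3, 3), (9, 3)) = 6.0 <-- minimum
d((3, 3), (-1, 10)) = 8.0623
d((-3, -1), (3, -8)) = 9.2195
d((-3, -1), (9, 3)) = 12.6491
d((-3, -1), (-1, 10)) = 11.1803
d((3, -8), (9, 3)) = 12.53
d((3, -8), (-1, 10)) = 18.4391
d((9, 3), (-1, 10)) = 12.2066

Closest pair: (3, 3) and (9, 3) with distance 6.0

The closest pair is (3, 3) and (9, 3) with Euclidean distance 6.0. For 5 points, brute-force pairwise comparison is shown above. For large n, the divide-and-conquer algorithm (sort by x, recurse on halves, check the dividing strip) achieves O(n log n).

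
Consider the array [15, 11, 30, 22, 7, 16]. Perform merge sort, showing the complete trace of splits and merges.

Merge sort trace:

Split: [15, 11, 30, 22, 7, 16] -> [15, 11, 30] and [22, 7, 16]
  Split: [15, 11, 30] -> [15] and [11, 30]
    Split: [11, 30] -> [11] and [30]
    Merge: [11] + [30] -> [11, 30]
  Merge: [15] + [11, 30] -> [11, 15, 30]
  Split: [22, 7, 16] -> [22] and [7, 16]
    Split: [7, 16] -> [7] and [16]
    Merge: [7] + [16] -> [7, 16]
  Merge: [22] + [7, 16] -> [7, 16, 22]
Merge: [11, 15, 30] + [7, 16, 22] -> [7, 11, 15, 16, 22, 30]

Final sorted array: [7, 11, 15, 16, 22, 30]

The merge sort proceeds by recursively splitting the array and merging sorted halves.
After all merges, the sorted array is [7, 11, 15, 16, 22, 30].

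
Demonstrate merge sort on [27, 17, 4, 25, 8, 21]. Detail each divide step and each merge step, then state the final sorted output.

Merge sort trace:

Split: [27, 17, 4, 25, 8, 21] -> [27, 17, 4] and [25, 8, 21]
  Split: [27, 17, 4] -> [27] and [17, 4]
    Split: [17, 4] -> [17] and [4]
    Merge: [17] + [4] -> [4, 17]
  Merge: [27] + [4, 17] -> [4, 17, 27]
  Split: [25, 8, 21] -> [25] and [8, 21]
    Split: [8, 21] -> [8] and [21]
    Merge: [8] + [21] -> [8, 21]
  Merge: [25] + [8, 21] -> [8, 21, 25]
Merge: [4, 17, 27] + [8, 21, 25] -> [4, 8, 17, 21, 25, 27]

Final sorted array: [4, 8, 17, 21, 25, 27]

The merge sort proceeds by recursively splitting the array and merging sorted halves.
After all merges, the sorted array is [4, 8, 17, 21, 25, 27].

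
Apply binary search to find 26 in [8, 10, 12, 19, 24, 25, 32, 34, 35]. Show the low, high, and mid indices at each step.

Binary search for 26 in [8, 10, 12, 19, 24, 25, 32, 34, 35]:

lo=0, hi=8, mid=4, arr[mid]=24 -> 24 < 26, search right half
lo=5, hi=8, mid=6, arr[mid]=32 -> 32 > 26, search left half
lo=5, hi=5, mid=5, arr[mid]=25 -> 25 < 26, search right half
lo=6 > hi=5, target 26 not found

Binary search determines that 26 is not in the array after 3 comparisons. The search space was exhausted without finding the target.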